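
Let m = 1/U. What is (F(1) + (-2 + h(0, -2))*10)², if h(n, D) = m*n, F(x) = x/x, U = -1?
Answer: 361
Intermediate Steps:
F(x) = 1
m = -1 (m = 1/(-1) = -1)
h(n, D) = -n
(F(1) + (-2 + h(0, -2))*10)² = (1 + (-2 - 1*0)*10)² = (1 + (-2 + 0)*10)² = (1 - 2*10)² = (1 - 20)² = (-19)² = 361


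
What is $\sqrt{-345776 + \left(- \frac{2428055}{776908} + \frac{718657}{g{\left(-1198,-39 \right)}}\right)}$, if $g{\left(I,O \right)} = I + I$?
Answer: $\frac{i \sqrt{4684337508617433347637}}{116341973} \approx 588.29 i$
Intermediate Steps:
$g{\left(I,O \right)} = 2 I$
$\sqrt{-345776 + \left(- \frac{2428055}{776908} + \frac{718657}{g{\left(-1198,-39 \right)}}\right)} = \sqrt{-345776 + \left(- \frac{2428055}{776908} + \frac{718657}{2 \left(-1198\right)}\right)} = \sqrt{-345776 + \left(\left(-2428055\right) \frac{1}{776908} + \frac{718657}{-2396}\right)} = \sqrt{-345776 + \left(- \frac{2428055}{776908} + 718657 \left(- \frac{1}{2396}\right)\right)} = \sqrt{-345776 - \frac{35259249521}{116341973}} = \sqrt{- \frac{40263521305569}{116341973}} = \frac{i \sqrt{4684337508617433347637}}{116341973}$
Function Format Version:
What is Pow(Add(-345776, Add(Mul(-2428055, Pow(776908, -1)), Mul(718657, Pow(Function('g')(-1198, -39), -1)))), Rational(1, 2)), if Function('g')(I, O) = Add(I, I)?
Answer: Mul(Rational(1, 116341973), I, Pow(4684337508617433347637, Rational(1, 2))) ≈ Mul(588.29, I)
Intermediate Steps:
Function('g')(I, O) = Mul(2, I)
Pow(Add(-345776, Add(Mul(-2428055, Pow(776908, -1)), Mul(718657, Pow(Function('g')(-1198, -39), -1)))), Rational(1, 2)) = Pow(Add(-345776, Add(Mul(-2428055, Pow(776908, -1)), Mul(718657, Pow(Mul(2, -1198), -1)))), Rational(1, 2)) = Pow(Add(-345776, Add(Mul(-2428055, Rational(1, 776908)), Mul(718657, Pow(-2396, -1)))), Rational(1, 2)) = Pow(Add(-345776, Add(Rational(-2428055, 776908), Mul(718657, Rational(-1, 2396)))), Rational(1, 2)) = Pow(Add(-345776, Add(Rational(-2428055, 776908), Rational(-718657, 2396))), Rational(1, 2)) = Pow(Add(-345776, Rational(-35259249521, 116341973)), Rational(1, 2)) = Pow(Rational(-40263521305569, 116341973), Rational(1, 2)) = Mul(Rational(1, 116341973), I, Pow(4684337508617433347637, Rational(1, 2)))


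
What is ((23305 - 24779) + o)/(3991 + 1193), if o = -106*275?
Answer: -319/54 ≈ -5.9074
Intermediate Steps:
o = -29150
((23305 - 24779) + o)/(3991 + 1193) = ((23305 - 24779) - 29150)/(3991 + 1193) = (-1474 - 29150)/5184 = -30624*1/5184 = -319/54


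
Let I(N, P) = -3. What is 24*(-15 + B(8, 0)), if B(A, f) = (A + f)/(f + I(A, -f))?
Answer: -424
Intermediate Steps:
B(A, f) = (A + f)/(-3 + f) (B(A, f) = (A + f)/(f - 3) = (A + f)/(-3 + f))
24*(-15 + B(8, 0)) = 24*(-15 + (8 + 0)/(-3 + 0)) = 24*(-15 + 8/(-3)) = 24*(-15 - ⅓*8) = 24*(-15 - 8/3) = 24*(-53/3) = -424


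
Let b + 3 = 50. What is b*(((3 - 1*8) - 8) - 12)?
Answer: -1175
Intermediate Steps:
b = 47 (b = -3 + 50 = 47)
b*(((3 - 1*8) - 8) - 12) = 47*(((3 - 1*8) - 8) - 12) = 47*(((3 - 8) - 8) - 12) = 47*((-5 - 8) - 12) = 47*(-13 - 12) = 47*(-25) = -1175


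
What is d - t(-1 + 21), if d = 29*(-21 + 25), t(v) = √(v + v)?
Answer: 116 - 2*√10 ≈ 109.68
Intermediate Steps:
t(v) = √2*√v (t(v) = √(2*v) = √2*√v)
d = 116 (d = 29*4 = 116)
d - t(-1 + 21) = 116 - √2*√(-1 + 21) = 116 - √2*√20 = 116 - √2*2*√5 = 116 - 2*√10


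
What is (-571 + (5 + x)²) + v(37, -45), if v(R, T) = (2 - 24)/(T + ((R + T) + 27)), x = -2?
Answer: -7295/13 ≈ -561.15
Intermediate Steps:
v(R, T) = -22/(27 + R + 2*T) (v(R, T) = -22/(T + (27 + R + T)) = -22/(27 + R + 2*T))
(-571 + (5 + x)²) + v(37, -45) = (-571 + (5 - 2)²) - 22/(27 + 37 + 2*(-45)) = (-571 + 3²) - 22/(27 + 37 - 90) = (-571 + 9) - 22/(-26) = -562 - 22*(-1/26) = -562 + 11/13 = -7295/13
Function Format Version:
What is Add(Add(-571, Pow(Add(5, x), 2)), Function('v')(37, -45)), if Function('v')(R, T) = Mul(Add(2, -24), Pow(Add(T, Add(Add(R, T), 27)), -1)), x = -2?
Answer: Rational(-7295, 13) ≈ -561.15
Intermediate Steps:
Function('v')(R, T) = Mul(-22, Pow(Add(27, R, Mul(2, T)), -1)) (Function('v')(R, T) = Mul(-22, Pow(Add(T, Add(27, R, T)), -1)) = Mul(-22, Pow(Add(27, R, Mul(2, T)), -1)))
Add(Add(-571, Pow(Add(5, x), 2)), Function('v')(37, -45)) = Add(Add(-571, Pow(Add(5, -2), 2)), Mul(-22, Pow(Add(27, 37, Mul(2, -45)), -1))) = Add(Add(-571, Pow(3, 2)), Mul(-22, Pow(Add(27, 37, -90), -1))) = Add(Add(-571, 9), Mul(-22, Pow(-26, -1))) = Add(-562, Mul(-22, Rational(-1, 26))) = Add(-562, Rational(11, 13)) = Rational(-7295, 13)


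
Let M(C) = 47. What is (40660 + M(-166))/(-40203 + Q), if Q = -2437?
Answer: -40707/42640 ≈ -0.95467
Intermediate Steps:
(40660 + M(-166))/(-40203 + Q) = (40660 + 47)/(-40203 - 2437) = 40707/(-42640) = 40707*(-1/42640) = -40707/42640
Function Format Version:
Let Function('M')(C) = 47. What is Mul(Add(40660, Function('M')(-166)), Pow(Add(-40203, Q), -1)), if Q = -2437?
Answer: Rational(-40707, 42640) ≈ -0.95467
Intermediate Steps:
Mul(Add(40660, Function('M')(-166)), Pow(Add(-40203, Q), -1)) = Mul(Add(40660, 47), Pow(Add(-40203, -2437), -1)) = Mul(40707, Pow(-42640, -1)) = Mul(40707, Rational(-1, 42640)) = Rational(-40707, 42640)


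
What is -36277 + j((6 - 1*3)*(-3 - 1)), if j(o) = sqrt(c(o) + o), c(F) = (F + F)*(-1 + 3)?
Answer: -36277 + 2*I*sqrt(15) ≈ -36277.0 + 7.746*I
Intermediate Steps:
c(F) = 4*F (c(F) = (2*F)*2 = 4*F)
j(o) = sqrt(5)*sqrt(o) (j(o) = sqrt(4*o + o) = sqrt(5*o) = sqrt(5)*sqrt(o))
-36277 + j((6 - 1*3)*(-3 - 1)) = -36277 + sqrt(5)*sqrt((6 - 1*3)*(-3 - 1)) = -36277 + sqrt(5)*sqrt((6 - 3)*(-4)) = -36277 + sqrt(5)*sqrt(3*(-4)) = -36277 + sqrt(5)*sqrt(-12) = -36277 + sqrt(5)*(2*I*sqrt(3)) = -36277 + 2*I*sqrt(15)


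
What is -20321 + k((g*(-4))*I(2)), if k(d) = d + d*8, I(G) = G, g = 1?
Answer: -20393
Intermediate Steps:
k(d) = 9*d (k(d) = d + 8*d = 9*d)
-20321 + k((g*(-4))*I(2)) = -20321 + 9*((1*(-4))*2) = -20321 + 9*(-4*2) = -20321 + 9*(-8) = -20321 - 72 = -20393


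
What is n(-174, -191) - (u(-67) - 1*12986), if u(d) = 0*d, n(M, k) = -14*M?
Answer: 15422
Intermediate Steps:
u(d) = 0
n(-174, -191) - (u(-67) - 1*12986) = -14*(-174) - (0 - 1*12986) = 2436 - (0 - 12986) = 2436 - 1*(-12986) = 2436 + 12986 = 15422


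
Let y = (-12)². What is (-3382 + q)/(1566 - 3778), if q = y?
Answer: 1619/1106 ≈ 1.4638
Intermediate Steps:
y = 144
q = 144
(-3382 + q)/(1566 - 3778) = (-3382 + 144)/(1566 - 3778) = -3238/(-2212) = -3238*(-1/2212) = 1619/1106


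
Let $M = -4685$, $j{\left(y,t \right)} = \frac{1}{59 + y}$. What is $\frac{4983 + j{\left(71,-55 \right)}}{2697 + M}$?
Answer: $- \frac{647791}{258440} \approx -2.5065$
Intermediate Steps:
$\frac{4983 + j{\left(71,-55 \right)}}{2697 + M} = \frac{4983 + \frac{1}{59 + 71}}{2697 - 4685} = \frac{4983 + \frac{1}{130}}{-1988} = \left(4983 + \frac{1}{130}\right) \left(- \frac{1}{1988}\right) = \frac{647791}{130} \left(- \frac{1}{1988}\right) = - \frac{647791}{258440}$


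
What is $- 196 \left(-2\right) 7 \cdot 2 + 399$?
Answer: $5887$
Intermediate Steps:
$- 196 \left(-2\right) 7 \cdot 2 + 399 = - 196 \left(\left(-14\right) 2\right) + 399 = \left(-196\right) \left(-28\right) + 399 = 5488 + 399 = 5887$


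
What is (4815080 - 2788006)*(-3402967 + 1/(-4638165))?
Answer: -4570623993933177592/662595 ≈ -6.8981e+12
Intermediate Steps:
(4815080 - 2788006)*(-3402967 + 1/(-4638165)) = 2027074*(-3402967 - 1/4638165) = 2027074*(-15783522435556/4638165) = -4570623993933177592/662595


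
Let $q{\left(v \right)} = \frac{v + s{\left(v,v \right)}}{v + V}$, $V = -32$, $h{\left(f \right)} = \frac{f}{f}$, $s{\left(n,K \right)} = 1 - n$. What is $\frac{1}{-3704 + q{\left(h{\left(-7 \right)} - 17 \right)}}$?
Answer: $- \frac{48}{177793} \approx -0.00026998$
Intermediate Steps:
$h{\left(f \right)} = 1$
$q{\left(v \right)} = \frac{1}{-32 + v}$ ($q{\left(v \right)} = \frac{v - \left(-1 + v\right)}{v - 32} = 1 \frac{1}{-32 + v} = \frac{1}{-32 + v}$)
$\frac{1}{-3704 + q{\left(h{\left(-7 \right)} - 17 \right)}} = \frac{1}{-3704 + \frac{1}{-32 + \left(1 - 17\right)}} = \frac{1}{-3704 + \frac{1}{-32 - 16}} = \frac{1}{-3704 + \frac{1}{-48}} = \frac{1}{-3704 - \frac{1}{48}} = \frac{1}{- \frac{177793}{48}} = - \frac{48}{177793}$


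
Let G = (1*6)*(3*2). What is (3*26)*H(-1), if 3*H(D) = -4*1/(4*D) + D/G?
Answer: 455/18 ≈ 25.278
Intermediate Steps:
G = 36 (G = 6*6 = 36)
H(D) = -1/(3*D) + D/108 (H(D) = (-4*1/(4*D) + D/36)/3 = (-1/D + D*(1/36))/3 = (-1/D + D/36)/3 = -1/(3*D) + D/108)
(3*26)*H(-1) = (3*26)*((1/108)*(-36 + (-1)**2)/(-1)) = 78*((1/108)*(-1)*(-36 + 1)) = 78*((1/108)*(-1)*(-35)) = 78*(35/108) = 455/18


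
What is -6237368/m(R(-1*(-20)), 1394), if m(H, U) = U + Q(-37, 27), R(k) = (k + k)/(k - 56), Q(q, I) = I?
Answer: -6237368/1421 ≈ -4389.4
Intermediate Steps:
R(k) = 2*k/(-56 + k) (R(k) = (2*k)/(-56 + k) = 2*k/(-56 + k))
m(H, U) = 27 + U (m(H, U) = U + 27 = 27 + U)
-6237368/m(R(-1*(-20)), 1394) = -6237368/(27 + 1394) = -6237368/1421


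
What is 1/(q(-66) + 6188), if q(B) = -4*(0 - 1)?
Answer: 1/6192 ≈ 0.00016150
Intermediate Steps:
q(B) = 4 (q(B) = -4*(-1) = 4)
1/(q(-66) + 6188) = 1/(4 + 6188) = 1/6192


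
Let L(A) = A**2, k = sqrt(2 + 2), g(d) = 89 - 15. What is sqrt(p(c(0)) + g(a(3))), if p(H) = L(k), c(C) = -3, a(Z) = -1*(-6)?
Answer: sqrt(78) ≈ 8.8318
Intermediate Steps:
a(Z) = 6
g(d) = 74
k = 2 (k = sqrt(4) = 2)
p(H) = 4 (p(H) = 2**2 = 4)
sqrt(p(c(0)) + g(a(3))) = sqrt(4 + 74) = sqrt(78)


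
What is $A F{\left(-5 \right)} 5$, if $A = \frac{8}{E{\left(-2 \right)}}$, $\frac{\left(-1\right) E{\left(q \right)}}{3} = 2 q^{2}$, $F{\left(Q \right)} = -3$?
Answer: $5$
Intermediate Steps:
$E{\left(q \right)} = - 6 q^{2}$ ($E{\left(q \right)} = - 3 \cdot 2 q^{2} = - 6 q^{2}$)
$A = - \frac{1}{3}$ ($A = \frac{8}{\left(-6\right) \left(-2\right)^{2}} = \frac{8}{\left(-6\right) 4} = \frac{8}{-24} = 8 \left(- \frac{1}{24}\right) = - \frac{1}{3} \approx -0.33333$)
$A F{\left(-5 \right)} 5 = \left(- \frac{1}{3}\right) \left(-3\right) 5 = 1 \cdot 5 = 5$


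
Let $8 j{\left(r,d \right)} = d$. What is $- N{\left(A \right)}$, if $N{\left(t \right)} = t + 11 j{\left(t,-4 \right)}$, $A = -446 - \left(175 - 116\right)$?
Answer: $\frac{1021}{2} \approx 510.5$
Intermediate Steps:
$j{\left(r,d \right)} = \frac{d}{8}$
$A = -505$ ($A = -446 - 59 = -505$)
$N{\left(t \right)} = - \frac{11}{2} + t$ ($N{\left(t \right)} = t + 11 \cdot \frac{1}{8} \left(-4\right) = t + 11 \left(- \frac{1}{2}\right) = t - \frac{11}{2} = - \frac{11}{2} + t$)
$- N{\left(A \right)} = - (- \frac{11}{2} - 505) = \left(-1\right) \left(- \frac{1021}{2}\right) = \frac{1021}{2}$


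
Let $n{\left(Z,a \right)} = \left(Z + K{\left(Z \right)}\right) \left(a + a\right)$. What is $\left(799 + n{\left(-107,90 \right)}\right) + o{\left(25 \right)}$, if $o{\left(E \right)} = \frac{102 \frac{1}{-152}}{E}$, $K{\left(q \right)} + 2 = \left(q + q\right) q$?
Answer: $\frac{7795356049}{1900} \approx 4.1028 \cdot 10^{6}$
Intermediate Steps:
$K{\left(q \right)} = -2 + 2 q^{2}$ ($K{\left(q \right)} = -2 + \left(q + q\right) q = -2 + 2 q q = -2 + 2 q^{2}$)
$n{\left(Z,a \right)} = 2 a \left(-2 + Z + 2 Z^{2}\right)$ ($n{\left(Z,a \right)} = \left(Z + \left(-2 + 2 Z^{2}\right)\right) \left(a + a\right) = \left(-2 + Z + 2 Z^{2}\right) 2 a = 2 a \left(-2 + Z + 2 Z^{2}\right)$)
$o{\left(E \right)} = - \frac{51}{76 E}$ ($o{\left(E \right)} = \frac{102 \left(- \frac{1}{152}\right)}{E} = - \frac{51}{76 E}$)
$\left(799 + n{\left(-107,90 \right)}\right) + o{\left(25 \right)} = \left(799 + 2 \cdot 90 \left(-2 - 107 + 2 \left(-107\right)^{2}\right)\right) - \frac{51}{76 \cdot 25} = \left(799 + 2 \cdot 90 \left(-2 - 107 + 2 \cdot 11449\right)\right) - \frac{51}{1900} = \left(799 + 2 \cdot 90 \left(-2 - 107 + 22898\right)\right) - \frac{51}{1900} = \left(799 + 2 \cdot 90 \cdot 22789\right) - \frac{51}{1900} = \left(799 + 4102020\right) - \frac{51}{1900} = 4102819 - \frac{51}{1900} = \frac{7795356049}{1900}$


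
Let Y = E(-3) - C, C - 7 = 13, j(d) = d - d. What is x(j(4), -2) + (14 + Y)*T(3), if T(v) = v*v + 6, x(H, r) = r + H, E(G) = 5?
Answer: -17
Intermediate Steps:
j(d) = 0
x(H, r) = H + r
T(v) = 6 + v² (T(v) = v² + 6 = 6 + v²)
C = 20 (C = 7 + 13 = 20)
Y = -15 (Y = 5 - 1*20 = 5 - 20 = -15)
x(j(4), -2) + (14 + Y)*T(3) = (0 - 2) + (14 - 15)*(6 + 3²) = -2 - (6 + 9) = -2 - 1*15 = -2 - 15 = -17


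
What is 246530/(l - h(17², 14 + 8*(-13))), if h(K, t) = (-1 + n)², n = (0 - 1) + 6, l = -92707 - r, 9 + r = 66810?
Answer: -123265/79762 ≈ -1.5454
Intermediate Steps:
r = 66801 (r = -9 + 66810 = 66801)
l = -159508 (l = -92707 - 1*66801 = -92707 - 66801 = -159508)
n = 5 (n = -1 + 6 = 5)
h(K, t) = 16 (h(K, t) = (-1 + 5)² = 4² = 16)
246530/(l - h(17², 14 + 8*(-13))) = 246530/(-159508 - 1*16) = 246530/(-159508 - 16) = 246530/(-159524) = 246530*(-1/159524) = -123265/79762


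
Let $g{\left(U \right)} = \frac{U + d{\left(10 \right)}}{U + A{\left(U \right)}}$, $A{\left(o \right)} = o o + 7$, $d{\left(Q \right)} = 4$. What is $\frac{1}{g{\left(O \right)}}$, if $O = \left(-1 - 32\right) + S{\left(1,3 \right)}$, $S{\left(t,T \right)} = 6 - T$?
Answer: $- \frac{877}{26} \approx -33.731$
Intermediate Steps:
$A{\left(o \right)} = 7 + o^{2}$ ($A{\left(o \right)} = o^{2} + 7 = 7 + o^{2}$)
$O = -30$ ($O = \left(-1 - 32\right) + \left(6 - 3\right) = -33 + \left(6 - 3\right) = -33 + 3 = -30$)
$g{\left(U \right)} = \frac{4 + U}{7 + U + U^{2}}$ ($g{\left(U \right)} = \frac{U + 4}{U + \left(7 + U^{2}\right)} = \frac{4 + U}{7 + U + U^{2}}$)
$\frac{1}{g{\left(O \right)}} = \frac{1}{\frac{1}{7 - 30 + \left(-30\right)^{2}} \left(4 - 30\right)} = \frac{1}{\frac{1}{7 - 30 + 900} \left(-26\right)} = \frac{1}{\frac{1}{877} \left(-26\right)} = \frac{1}{- \frac{26}{877}} = - \frac{877}{26}$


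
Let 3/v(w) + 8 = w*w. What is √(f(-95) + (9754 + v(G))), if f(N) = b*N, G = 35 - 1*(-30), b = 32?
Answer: √119395672197/4217 ≈ 81.939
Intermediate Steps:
G = 65 (G = 35 + 30 = 65)
f(N) = 32*N
v(w) = 3/(-8 + w²) (v(w) = 3/(-8 + w*w) = 3/(-8 + w²))
√(f(-95) + (9754 + v(G))) = √(32*(-95) + (9754 + 3/(-8 + 65²))) = √(-3040 + (9754 + 3/(-8 + 4225))) = √(-3040 + (9754 + 3/4217)) = √(-3040 + 41132621/4217) = √(28312941/4217) = √119395672197/4217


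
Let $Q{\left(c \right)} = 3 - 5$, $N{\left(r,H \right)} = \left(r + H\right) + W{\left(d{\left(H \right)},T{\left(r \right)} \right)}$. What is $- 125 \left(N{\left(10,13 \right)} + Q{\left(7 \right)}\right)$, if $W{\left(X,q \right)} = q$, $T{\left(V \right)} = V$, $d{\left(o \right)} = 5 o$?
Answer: $-3875$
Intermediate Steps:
$N{\left(r,H \right)} = H + 2 r$ ($N{\left(r,H \right)} = \left(r + H\right) + r = \left(H + r\right) + r = H + 2 r$)
$Q{\left(c \right)} = -2$
$- 125 \left(N{\left(10,13 \right)} + Q{\left(7 \right)}\right) = - 125 \left(\left(13 + 2 \cdot 10\right) - 2\right) = - 125 \left(\left(13 + 20\right) - 2\right) = - 125 \left(33 - 2\right) = \left(-125\right) 31 = -3875$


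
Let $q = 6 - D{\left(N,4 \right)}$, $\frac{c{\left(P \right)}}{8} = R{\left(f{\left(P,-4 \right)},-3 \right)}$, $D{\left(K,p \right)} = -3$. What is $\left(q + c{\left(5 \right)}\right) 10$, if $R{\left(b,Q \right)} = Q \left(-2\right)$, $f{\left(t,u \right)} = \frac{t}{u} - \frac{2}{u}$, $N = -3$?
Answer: $570$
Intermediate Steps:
$f{\left(t,u \right)} = - \frac{2}{u} + \frac{t}{u}$
$R{\left(b,Q \right)} = - 2 Q$
$c{\left(P \right)} = 48$ ($c{\left(P \right)} = 8 \left(\left(-2\right) \left(-3\right)\right) = 8 \cdot 6 = 48$)
$q = 9$ ($q = 6 - -3 = 6 + 3 = 9$)
$\left(q + c{\left(5 \right)}\right) 10 = \left(9 + 48\right) 10 = 57 \cdot 10 = 570$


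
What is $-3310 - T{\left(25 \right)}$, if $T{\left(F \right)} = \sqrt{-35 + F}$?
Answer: $-3310 - i \sqrt{10} \approx -3310.0 - 3.1623 i$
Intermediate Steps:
$-3310 - T{\left(25 \right)} = -3310 - \sqrt{-35 + 25} = -3310 - \sqrt{-10} = -3310 - i \sqrt{10}$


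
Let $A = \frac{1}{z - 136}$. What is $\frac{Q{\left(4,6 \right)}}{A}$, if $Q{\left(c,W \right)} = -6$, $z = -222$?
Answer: $2148$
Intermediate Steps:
$A = - \frac{1}{358}$ ($A = \frac{1}{-222 - 136} = \frac{1}{-358} = - \frac{1}{358} \approx -0.0027933$)
$\frac{Q{\left(4,6 \right)}}{A} = - \frac{6}{- \frac{1}{358}} = \left(-6\right) \left(-358\right) = 2148$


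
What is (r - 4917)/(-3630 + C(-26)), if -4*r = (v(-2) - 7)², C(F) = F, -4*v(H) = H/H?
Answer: 315529/233984 ≈ 1.3485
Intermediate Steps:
v(H) = -¼ (v(H) = -H/(4*H) = -¼*1 = -¼)
r = -841/64 (r = -(-¼ - 7)²/4 = -(-29/4)²/4 = -¼*841/16 = -841/64 ≈ -13.141)
(r - 4917)/(-3630 + C(-26)) = (-841/64 - 4917)/(-3630 - 26) = -315529/64/(-3656) = -315529/64*(-1/3656) = 315529/233984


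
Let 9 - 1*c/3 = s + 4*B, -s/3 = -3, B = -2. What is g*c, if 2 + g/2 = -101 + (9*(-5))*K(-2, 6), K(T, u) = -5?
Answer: 5856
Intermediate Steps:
s = 9 (s = -3*(-3) = 9)
g = 244 (g = -4 + 2*(-101 + (9*(-5))*(-5)) = -4 + 2*(-101 - 45*(-5)) = -4 + 2*(-101 + 225) = -4 + 2*124 = -4 + 248 = 244)
c = 24 (c = 27 - 3*(9 + 4*(-2)) = 27 - 3*(9 - 8) = 27 - 3*1 = 27 - 3 = 24)
g*c = 244*24 = 5856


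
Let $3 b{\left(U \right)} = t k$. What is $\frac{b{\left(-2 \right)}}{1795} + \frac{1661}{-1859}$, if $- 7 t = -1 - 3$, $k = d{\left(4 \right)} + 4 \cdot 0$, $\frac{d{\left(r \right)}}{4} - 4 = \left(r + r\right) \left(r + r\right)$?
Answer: $- \frac{5508073}{6370455} \approx -0.86463$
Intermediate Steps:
$d{\left(r \right)} = 16 + 16 r^{2}$ ($d{\left(r \right)} = 16 + 4 \left(r + r\right) \left(r + r\right) = 16 + 4 \cdot 2 r 2 r = 16 + 4 \cdot 4 r^{2} = 16 + 16 r^{2}$)
$k = 272$ ($k = \left(16 + 16 \cdot 4^{2}\right) + 4 \cdot 0 = \left(16 + 16 \cdot 16\right) + 0 = \left(16 + 256\right) + 0 = 272 + 0 = 272$)
$t = \frac{4}{7}$ ($t = - \frac{-1 - 3}{7} = \left(- \frac{1}{7}\right) \left(-4\right) = \frac{4}{7} \approx 0.57143$)
$b{\left(U \right)} = \frac{1088}{21}$ ($b{\left(U \right)} = \frac{\frac{4}{7} \cdot 272}{3} = \frac{1}{3} \cdot \frac{1088}{7} = \frac{1088}{21}$)
$\frac{b{\left(-2 \right)}}{1795} + \frac{1661}{-1859} = \frac{1088}{21 \cdot 1795} + \frac{1661}{-1859} = \frac{1088}{21} \cdot \frac{1}{1795} + 1661 \left(- \frac{1}{1859}\right) = \frac{1088}{37695} - \frac{151}{169} = - \frac{5508073}{6370455}$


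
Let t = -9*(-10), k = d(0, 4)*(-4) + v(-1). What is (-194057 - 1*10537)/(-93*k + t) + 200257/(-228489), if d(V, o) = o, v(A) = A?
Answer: -15694035971/127268373 ≈ -123.31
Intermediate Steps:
k = -17 (k = 4*(-4) - 1 = -16 - 1 = -17)
t = 90
(-194057 - 1*10537)/(-93*k + t) + 200257/(-228489) = (-194057 - 1*10537)/(-93*(-17) + 90) + 200257/(-228489) = (-194057 - 10537)/(1581 + 90) + 200257*(-1/228489) = -204594/1671 - 200257/228489 = -204594*1/1671 - 200257/228489 = -68198/557 - 200257/228489 = -15694035971/127268373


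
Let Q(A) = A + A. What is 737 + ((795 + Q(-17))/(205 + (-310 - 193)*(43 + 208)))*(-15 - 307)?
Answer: 46571209/63024 ≈ 738.94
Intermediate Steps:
Q(A) = 2*A
737 + ((795 + Q(-17))/(205 + (-310 - 193)*(43 + 208)))*(-15 - 307) = 737 + ((795 + 2*(-17))/(205 + (-310 - 193)*(43 + 208)))*(-15 - 307) = 737 + ((795 - 34)/(205 - 503*251))*(-322) = 737 + (761/(205 - 126253))*(-322) = 737 + (761/(-126048))*(-322) = 737 + (761*(-1/126048))*(-322) = 737 - 761/126048*(-322) = 737 + 122521/63024 = 46571209/63024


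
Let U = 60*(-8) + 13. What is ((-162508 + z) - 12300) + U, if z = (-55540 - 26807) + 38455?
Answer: -219167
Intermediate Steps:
z = -43892 (z = -82347 + 38455 = -43892)
U = -467 (U = -480 + 13 = -467)
((-162508 + z) - 12300) + U = ((-162508 - 43892) - 12300) - 467 = (-206400 - 12300) - 467 = -218700 - 467 = -219167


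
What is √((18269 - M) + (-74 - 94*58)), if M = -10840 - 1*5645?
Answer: 2*√7307 ≈ 170.96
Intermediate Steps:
M = -16485 (M = -10840 - 5645 = -16485)
√((18269 - M) + (-74 - 94*58)) = √((18269 - 1*(-16485)) + (-74 - 94*58)) = √((18269 + 16485) + (-74 - 5452)) = √(34754 - 5526) = √29228 = 2*√7307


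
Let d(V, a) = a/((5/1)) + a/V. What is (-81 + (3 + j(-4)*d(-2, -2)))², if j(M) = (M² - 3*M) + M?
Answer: 101124/25 ≈ 4045.0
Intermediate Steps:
j(M) = M² - 2*M
d(V, a) = a/5 + a/V (d(V, a) = a/((5*1)) + a/V = a/5 + a/V)
(-81 + (3 + j(-4)*d(-2, -2)))² = (-81 + (3 + (-4*(-2 - 4))*((⅕)*(-2) - 2/(-2))))² = (-81 + (3 + (-4*(-6))*(-⅖ - 2*(-½))))² = (-81 + (3 + 24*(-⅖ + 1)))² = (-81 + (3 + 24*(⅗)))² = (-81 + (3 + 72/5))² = (-81 + 87/5)² = (-318/5)² = 101124/25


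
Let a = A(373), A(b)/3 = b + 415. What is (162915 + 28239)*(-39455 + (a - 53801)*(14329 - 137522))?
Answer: 1211273869614444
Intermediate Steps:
A(b) = 1245 + 3*b (A(b) = 3*(b + 415) = 3*(415 + b) = 1245 + 3*b)
a = 2364 (a = 1245 + 3*373 = 1245 + 1119 = 2364)
(162915 + 28239)*(-39455 + (a - 53801)*(14329 - 137522)) = (162915 + 28239)*(-39455 + (2364 - 53801)*(14329 - 137522)) = 191154*(-39455 - 51437*(-123193)) = 191154*(-39455 + 6336678341) = 191154*6336638886 = 1211273869614444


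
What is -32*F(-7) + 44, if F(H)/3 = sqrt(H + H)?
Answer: 44 - 96*I*sqrt(14) ≈ 44.0 - 359.2*I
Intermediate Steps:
F(H) = 3*sqrt(2)*sqrt(H) (F(H) = 3*sqrt(H + H) = 3*sqrt(2*H) = 3*(sqrt(2)*sqrt(H)) = 3*sqrt(2)*sqrt(H))
-32*F(-7) + 44 = -96*sqrt(2)*sqrt(-7) + 44 = -96*sqrt(2)*I*sqrt(7) + 44 = -96*I*sqrt(14) + 44 = 44 - 96*I*sqrt(14)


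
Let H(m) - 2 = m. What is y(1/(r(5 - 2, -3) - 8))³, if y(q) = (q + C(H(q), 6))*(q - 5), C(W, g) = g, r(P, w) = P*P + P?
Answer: -107171875/4096 ≈ -26165.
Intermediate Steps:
H(m) = 2 + m
r(P, w) = P + P² (r(P, w) = P² + P = P + P²)
y(q) = (-5 + q)*(6 + q) (y(q) = (q + 6)*(q - 5) = (6 + q)*(-5 + q) = (-5 + q)*(6 + q))
y(1/(r(5 - 2, -3) - 8))³ = (-30 + 1/((5 - 2)*(1 + (5 - 2)) - 8) + (1/((5 - 2)*(1 + (5 - 2)) - 8))²)³ = (-30 + 1/(3*(1 + 3) - 8) + (1/(3*(1 + 3) - 8))²)³ = (-30 + 1/(3*4 - 8) + (1/(3*4 - 8))²)³ = (-30 + 1/(12 - 8) + (1/(12 - 8))²)³ = (-30 + 1/4 + (1/4)²)³ = (-30 + ¼ + (¼)²)³ = (-30 + ¼ + 1/16)³ = (-475/16)³ = -107171875/4096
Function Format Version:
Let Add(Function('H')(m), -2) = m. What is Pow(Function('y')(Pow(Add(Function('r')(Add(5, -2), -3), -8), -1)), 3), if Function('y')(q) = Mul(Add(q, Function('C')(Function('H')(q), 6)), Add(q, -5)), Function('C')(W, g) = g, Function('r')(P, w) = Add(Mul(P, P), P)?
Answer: Rational(-107171875, 4096) ≈ -26165.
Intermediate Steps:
Function('H')(m) = Add(2, m)
Function('r')(P, w) = Add(P, Pow(P, 2)) (Function('r')(P, w) = Add(Pow(P, 2), P) = Add(P, Pow(P, 2)))
Function('y')(q) = Mul(Add(-5, q), Add(6, q)) (Function('y')(q) = Mul(Add(q, 6), Add(q, -5)) = Mul(Add(6, q), Add(-5, q)) = Mul(Add(-5, q), Add(6, q)))
Pow(Function('y')(Pow(Add(Function('r')(Add(5, -2), -3), -8), -1)), 3) = Pow(Add(-30, Pow(Add(Mul(Add(5, -2), Add(1, Add(5, -2))), -8), -1), Pow(Pow(Add(Mul(Add(5, -2), Add(1, Add(5, -2))), -8), -1), 2)), 3) = Pow(Add(-30, Pow(Add(Mul(3, Add(1, 3)), -8), -1), Pow(Pow(Add(Mul(3, Add(1, 3)), -8), -1), 2)), 3) = Pow(Add(-30, Pow(Add(Mul(3, 4), -8), -1), Pow(Pow(Add(Mul(3, 4), -8), -1), 2)), 3) = Pow(Add(-30, Pow(Add(12, -8), -1), Pow(Pow(Add(12, -8), -1), 2)), 3) = Pow(Add(-30, Pow(4, -1), Pow(Pow(4, -1), 2)), 3) = Pow(Add(-30, Rational(1, 4), Pow(Rational(1, 4), 2)), 3) = Pow(Add(-30, Rational(1, 4), Rational(1, 16)), 3) = Pow(Rational(-475, 16), 3) = Rational(-107171875, 4096)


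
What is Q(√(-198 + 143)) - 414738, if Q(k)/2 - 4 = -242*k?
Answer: -414730 - 484*I*√55 ≈ -4.1473e+5 - 3589.4*I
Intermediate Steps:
Q(k) = 8 - 484*k (Q(k) = 8 + 2*(-242*k) = 8 - 484*k)
Q(√(-198 + 143)) - 414738 = (8 - 484*√(-198 + 143)) - 414738 = (8 - 484*I*√55) - 414738 = -414730 - 484*I*√55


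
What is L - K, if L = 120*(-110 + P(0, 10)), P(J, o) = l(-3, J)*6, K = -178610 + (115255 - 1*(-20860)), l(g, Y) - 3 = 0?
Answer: 31455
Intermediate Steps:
l(g, Y) = 3 (l(g, Y) = 3 + 0 = 3)
K = -42495 (K = -178610 + (115255 + 20860) = -178610 + 136115 = -42495)
P(J, o) = 18 (P(J, o) = 3*6 = 18)
L = -11040 (L = 120*(-110 + 18) = 120*(-92) = -11040)
L - K = -11040 - 1*(-42495) = -11040 + 42495 = 31455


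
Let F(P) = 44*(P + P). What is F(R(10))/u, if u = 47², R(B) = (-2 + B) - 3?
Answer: 440/2209 ≈ 0.19919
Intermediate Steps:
R(B) = -5 + B
F(P) = 88*P (F(P) = 44*(2*P) = 88*P)
u = 2209
F(R(10))/u = (88*(-5 + 10))/2209 = (88*5)*(1/2209) = 440*(1/2209) = 440/2209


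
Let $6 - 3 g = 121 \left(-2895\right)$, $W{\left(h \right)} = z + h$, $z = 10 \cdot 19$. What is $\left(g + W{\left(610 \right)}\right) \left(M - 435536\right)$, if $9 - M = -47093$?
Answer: $-45667020078$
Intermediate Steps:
$M = 47102$ ($M = 9 - -47093 = 9 + 47093 = 47102$)
$z = 190$
$W{\left(h \right)} = 190 + h$
$g = 116767$ ($g = 2 - \frac{121 \left(-2895\right)}{3} = 2 - -116765 = 2 + 116765 = 116767$)
$\left(g + W{\left(610 \right)}\right) \left(M - 435536\right) = \left(116767 + \left(190 + 610\right)\right) \left(47102 - 435536\right) = \left(116767 + 800\right) \left(-388434\right) = 117567 \left(-388434\right) = -45667020078$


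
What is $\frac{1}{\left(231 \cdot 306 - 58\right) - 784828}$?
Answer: $- \frac{1}{714200} \approx -1.4002 \cdot 10^{-6}$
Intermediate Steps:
$\frac{1}{\left(231 \cdot 306 - 58\right) - 784828} = \frac{1}{\left(70686 - 58\right) - 784828} = \frac{1}{70628 - 784828} = \frac{1}{-714200} = - \frac{1}{714200}$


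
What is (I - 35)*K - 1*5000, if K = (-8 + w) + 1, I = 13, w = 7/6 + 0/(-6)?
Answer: -14615/3 ≈ -4871.7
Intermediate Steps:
w = 7/6 (w = 7*(⅙) + 0*(-⅙) = 7/6 + 0 = 7/6 ≈ 1.1667)
K = -35/6 (K = (-8 + 7/6) + 1 = -41/6 + 1 = -35/6 ≈ -5.8333)
(I - 35)*K - 1*5000 = (13 - 35)*(-35/6) - 1*5000 = -22*(-35/6) - 5000 = 385/3 - 5000 = -14615/3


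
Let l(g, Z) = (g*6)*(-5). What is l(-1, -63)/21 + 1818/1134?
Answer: 191/63 ≈ 3.0317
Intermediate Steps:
l(g, Z) = -30*g (l(g, Z) = (6*g)*(-5) = -30*g)
l(-1, -63)/21 + 1818/1134 = -30*(-1)/21 + 1818/1134 = 30*(1/21) + 1818*(1/1134) = 10/7 + 101/63 = 191/63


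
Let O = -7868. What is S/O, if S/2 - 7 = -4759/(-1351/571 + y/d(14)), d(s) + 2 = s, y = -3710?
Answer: -23775511/4198801474 ≈ -0.0056624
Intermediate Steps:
d(s) = -2 + s
S = 47551022/1067311 (S = 14 + 2*(-4759/(-1351/571 - 3710/(-2 + 14))) = 14 + 2*(-4759/(-1351*1/571 - 3710/12)) = 14 + 2*(-4759/(-1351/571 - 3710*1/12)) = 14 + 2*(-4759/(-1351/571 - 1855/6)) = 14 + 2*(-4759/(-1067311/3426)) = 14 + 2*(-4759*(-3426/1067311)) = 14 + 2*(16304334/1067311) = 14 + 32608668/1067311 = 47551022/1067311 ≈ 44.552)
S/O = (47551022/1067311)/(-7868) = (47551022/1067311)*(-1/7868) = -23775511/4198801474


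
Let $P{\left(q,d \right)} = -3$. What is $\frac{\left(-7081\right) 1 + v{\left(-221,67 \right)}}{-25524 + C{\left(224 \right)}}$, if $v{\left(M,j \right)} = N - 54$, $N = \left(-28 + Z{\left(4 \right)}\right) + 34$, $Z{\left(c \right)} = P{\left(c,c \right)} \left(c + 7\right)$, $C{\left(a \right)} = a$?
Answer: $\frac{3581}{12650} \approx 0.28308$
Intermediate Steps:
$Z{\left(c \right)} = -21 - 3 c$ ($Z{\left(c \right)} = - 3 \left(c + 7\right) = - 3 \left(7 + c\right) = -21 - 3 c$)
$N = -27$ ($N = \left(-28 - 33\right) + 34 = -61 + 34 = -27$)
$v{\left(M,j \right)} = -81$ ($v{\left(M,j \right)} = -27 - 54 = -81$)
$\frac{\left(-7081\right) 1 + v{\left(-221,67 \right)}}{-25524 + C{\left(224 \right)}} = \frac{\left(-7081\right) 1 - 81}{-25524 + 224} = \frac{-7081 - 81}{-25300} = \left(-7162\right) \left(- \frac{1}{25300}\right) = \frac{3581}{12650}$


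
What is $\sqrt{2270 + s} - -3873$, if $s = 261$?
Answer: $3873 + \sqrt{2531} \approx 3923.3$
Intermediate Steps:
$\sqrt{2270 + s} - -3873 = \sqrt{2270 + 261} - -3873 = \sqrt{2531} + 3873 = 3873 + \sqrt{2531}$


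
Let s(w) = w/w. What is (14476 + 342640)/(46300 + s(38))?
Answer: 357116/46301 ≈ 7.7129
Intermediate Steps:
s(w) = 1
(14476 + 342640)/(46300 + s(38)) = (14476 + 342640)/(46300 + 1) = 357116/46301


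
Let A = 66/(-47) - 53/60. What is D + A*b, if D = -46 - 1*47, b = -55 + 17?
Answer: -8561/1410 ≈ -6.0716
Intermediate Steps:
b = -38
D = -93 (D = -46 - 47 = -93)
A = -6451/2820 (A = 66*(-1/47) - 53*1/60 = -66/47 - 53/60 = -6451/2820 ≈ -2.2876)
D + A*b = -93 - 6451/2820*(-38) = -93 + 122569/1410 = -8561/1410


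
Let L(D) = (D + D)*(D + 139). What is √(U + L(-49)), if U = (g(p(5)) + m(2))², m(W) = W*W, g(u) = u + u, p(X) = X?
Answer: 28*I*√11 ≈ 92.865*I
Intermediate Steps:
g(u) = 2*u
L(D) = 2*D*(139 + D) (L(D) = (2*D)*(139 + D) = 2*D*(139 + D))
m(W) = W²
U = 196 (U = (2*5 + 2²)² = (10 + 4)² = 14² = 196)
√(U + L(-49)) = √(196 + 2*(-49)*(139 - 49)) = √(196 + 2*(-49)*90) = √(196 - 8820) = √(-8624) = 28*I*√11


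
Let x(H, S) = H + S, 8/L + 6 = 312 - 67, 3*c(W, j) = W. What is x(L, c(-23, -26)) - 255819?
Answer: -183427696/717 ≈ -2.5583e+5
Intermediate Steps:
c(W, j) = W/3
L = 8/239 (L = 8/(-6 + (312 - 67)) = 8/(-6 + 245) = 8/239 ≈ 0.033473)
x(L, c(-23, -26)) - 255819 = (8/239 + (⅓)*(-23)) - 255819 = (8/239 - 23/3) - 255819 = -5473/717 - 255819 = -183427696/717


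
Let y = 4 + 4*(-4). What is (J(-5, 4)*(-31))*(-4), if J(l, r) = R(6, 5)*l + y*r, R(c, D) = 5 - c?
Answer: -5332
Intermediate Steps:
y = -12 (y = 4 - 16 = -12)
J(l, r) = -l - 12*r (J(l, r) = (5 - 1*6)*l - 12*r = (5 - 6)*l - 12*r = -l - 12*r)
(J(-5, 4)*(-31))*(-4) = ((-1*(-5) - 12*4)*(-31))*(-4) = ((5 - 48)*(-31))*(-4) = -43*(-31)*(-4) = 1333*(-4) = -5332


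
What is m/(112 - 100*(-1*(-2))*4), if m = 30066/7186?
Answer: -15033/2471984 ≈ -0.0060814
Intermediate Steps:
m = 15033/3593 (m = 30066*(1/7186) = 15033/3593 ≈ 4.1840)
m/(112 - 100*(-1*(-2))*4) = 15033/(3593*(112 - 100*(-1*(-2))*4)) = 15033/(3593*(112 - 200*4)) = 15033/(3593*(112 - 100*8)) = 15033/(3593*(112 - 800)) = (15033/3593)/(-688) = (15033/3593)*(-1/688) = -15033/2471984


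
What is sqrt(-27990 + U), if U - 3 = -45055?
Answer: I*sqrt(73042) ≈ 270.26*I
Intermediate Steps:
U = -45052 (U = 3 - 45055 = -45052)
sqrt(-27990 + U) = sqrt(-27990 - 45052) = sqrt(-73042) = I*sqrt(73042)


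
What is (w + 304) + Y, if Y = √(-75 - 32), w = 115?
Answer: 419 + I*√107 ≈ 419.0 + 10.344*I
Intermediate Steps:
Y = I*√107 (Y = √(-107) = I*√107 ≈ 10.344*I)
(w + 304) + Y = (115 + 304) + I*√107 = 419 + I*√107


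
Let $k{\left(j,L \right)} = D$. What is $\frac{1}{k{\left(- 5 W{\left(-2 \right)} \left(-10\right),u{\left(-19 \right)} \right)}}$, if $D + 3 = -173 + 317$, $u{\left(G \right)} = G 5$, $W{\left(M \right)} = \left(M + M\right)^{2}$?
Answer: $\frac{1}{141} \approx 0.0070922$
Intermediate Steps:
$W{\left(M \right)} = 4 M^{2}$ ($W{\left(M \right)} = \left(2 M\right)^{2} = 4 M^{2}$)
$u{\left(G \right)} = 5 G$
$D = 141$ ($D = -3 + \left(-173 + 317\right) = -3 + 144 = 141$)
$k{\left(j,L \right)} = 141$
$\frac{1}{k{\left(- 5 W{\left(-2 \right)} \left(-10\right),u{\left(-19 \right)} \right)}} = \frac{1}{141}$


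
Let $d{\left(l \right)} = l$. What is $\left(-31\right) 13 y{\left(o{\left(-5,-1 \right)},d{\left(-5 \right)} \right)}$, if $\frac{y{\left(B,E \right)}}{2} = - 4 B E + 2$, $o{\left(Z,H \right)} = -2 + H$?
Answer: $46748$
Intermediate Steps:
$y{\left(B,E \right)} = 4 - 8 B E$ ($y{\left(B,E \right)} = 2 \left(- 4 B E + 2\right) = 2 \left(2 - 4 B E\right) = 4 - 8 B E$)
$\left(-31\right) 13 y{\left(o{\left(-5,-1 \right)},d{\left(-5 \right)} \right)} = \left(-31\right) 13 \left(4 - 8 \left(-2 - 1\right) \left(-5\right)\right) = - 403 \left(4 - \left(-24\right) \left(-5\right)\right) = - 403 \left(4 - 120\right) = \left(-403\right) \left(-116\right) = 46748$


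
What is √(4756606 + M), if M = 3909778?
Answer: 4*√541649 ≈ 2943.9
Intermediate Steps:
√(4756606 + M) = √(4756606 + 3909778) = √8666384 = 4*√541649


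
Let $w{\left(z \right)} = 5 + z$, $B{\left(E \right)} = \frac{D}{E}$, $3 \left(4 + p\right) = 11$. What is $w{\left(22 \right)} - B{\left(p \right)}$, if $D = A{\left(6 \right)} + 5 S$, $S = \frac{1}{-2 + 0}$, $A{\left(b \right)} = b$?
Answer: $\frac{75}{2} \approx 37.5$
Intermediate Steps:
$p = - \frac{1}{3}$ ($p = -4 + \frac{1}{3} \cdot 11 = -4 + \frac{11}{3} = - \frac{1}{3} \approx -0.33333$)
$S = - \frac{1}{2}$ ($S = \frac{1}{-2} = - \frac{1}{2} \approx -0.5$)
$D = \frac{7}{2}$ ($D = 6 + 5 \left(- \frac{1}{2}\right) = 6 - \frac{5}{2} = \frac{7}{2} \approx 3.5$)
$B{\left(E \right)} = \frac{7}{2 E}$
$w{\left(22 \right)} - B{\left(p \right)} = \left(5 + 22\right) - \frac{7}{2 \left(- \frac{1}{3}\right)} = 27 - \frac{7}{2} \left(-3\right) = 27 - - \frac{21}{2} = 27 + \frac{21}{2} = \frac{75}{2}$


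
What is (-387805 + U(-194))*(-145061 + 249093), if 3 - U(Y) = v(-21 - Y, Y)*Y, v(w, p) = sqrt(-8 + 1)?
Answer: -40343817664 + 20182208*I*sqrt(7) ≈ -4.0344e+10 + 5.3397e+7*I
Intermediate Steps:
v(w, p) = I*sqrt(7) (v(w, p) = sqrt(-7) = I*sqrt(7))
U(Y) = 3 - I*Y*sqrt(7) (U(Y) = 3 - I*sqrt(7)*Y = 3 - I*Y*sqrt(7))
(-387805 + U(-194))*(-145061 + 249093) = (-387805 + (3 - 1*I*(-194)*sqrt(7)))*(-145061 + 249093) = (-387805 + (3 + 194*I*sqrt(7)))*104032 = (-387802 + 194*I*sqrt(7))*104032 = -40343817664 + 20182208*I*sqrt(7)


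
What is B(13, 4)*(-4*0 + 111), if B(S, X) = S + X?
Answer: 1887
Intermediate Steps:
B(13, 4)*(-4*0 + 111) = (13 + 4)*(-4*0 + 111) = 17*(0 + 111) = 17*111 = 1887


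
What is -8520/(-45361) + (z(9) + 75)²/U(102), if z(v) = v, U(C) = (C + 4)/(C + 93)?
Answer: 31207005120/2404133 ≈ 12981.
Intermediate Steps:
U(C) = (4 + C)/(93 + C)
-8520/(-45361) + (z(9) + 75)²/U(102) = -8520/(-45361) + (9 + 75)²/(((4 + 102)/(93 + 102))) = -8520*(-1/45361) + 84²/((106/195)) = 8520/45361 + 7056/(((1/195)*106)) = 8520/45361 + 7056/(106/195) = 8520/45361 + 7056*(195/106) = 8520/45361 + 687960/53 = 31207005120/2404133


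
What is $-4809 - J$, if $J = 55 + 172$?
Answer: $-5036$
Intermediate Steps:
$J = 227$
$-4809 - J = -4809 - 227 = -5036$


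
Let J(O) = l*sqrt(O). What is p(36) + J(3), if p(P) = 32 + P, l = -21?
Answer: 68 - 21*sqrt(3) ≈ 31.627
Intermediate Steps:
J(O) = -21*sqrt(O)
p(36) + J(3) = (32 + 36) - 21*sqrt(3) = 68 - 21*sqrt(3)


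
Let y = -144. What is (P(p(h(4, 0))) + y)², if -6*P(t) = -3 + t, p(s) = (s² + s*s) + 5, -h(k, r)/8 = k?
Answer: 2122849/9 ≈ 2.3587e+5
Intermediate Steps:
h(k, r) = -8*k
p(s) = 5 + 2*s² (p(s) = (s² + s²) + 5 = 2*s² + 5 = 5 + 2*s²)
P(t) = ½ - t/6 (P(t) = -(-3 + t)/6 = ½ - t/6)
(P(p(h(4, 0))) + y)² = ((½ - (5 + 2*(-8*4)²)/6) - 144)² = ((½ - (5 + 2*(-32)²)/6) - 144)² = ((½ - (5 + 2*1024)/6) - 144)² = ((½ - (5 + 2048)/6) - 144)² = ((½ - ⅙*2053) - 144)² = ((½ - 2053/6) - 144)² = (-1025/3 - 144)² = (-1457/3)² = 2122849/9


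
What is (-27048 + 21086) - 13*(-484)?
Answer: 330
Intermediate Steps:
(-27048 + 21086) - 13*(-484) = -5962 + 6292 = 330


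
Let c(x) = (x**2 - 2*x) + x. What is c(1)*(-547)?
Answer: 0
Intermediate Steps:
c(x) = x**2 - x
c(1)*(-547) = (1*(-1 + 1))*(-547) = (1*0)*(-547) = 0*(-547) = 0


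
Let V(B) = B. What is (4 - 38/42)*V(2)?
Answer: 130/21 ≈ 6.1905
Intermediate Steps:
(4 - 38/42)*V(2) = (4 - 38/42)*2 = (4 - 38*1/42)*2 = (4 - 19/21)*2 = (65/21)*2 = 130/21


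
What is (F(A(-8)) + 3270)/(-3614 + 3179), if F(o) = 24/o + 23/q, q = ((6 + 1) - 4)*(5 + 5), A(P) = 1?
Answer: -98843/13050 ≈ -7.5742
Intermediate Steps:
q = 30 (q = (7 - 4)*10 = 3*10 = 30)
F(o) = 23/30 + 24/o (F(o) = 24/o + 23/30 = 23/30 + 24/o)
(F(A(-8)) + 3270)/(-3614 + 3179) = ((23/30 + 24/1) + 3270)/(-3614 + 3179) = ((23/30 + 24*1) + 3270)/(-435) = ((23/30 + 24) + 3270)*(-1/435) = (743/30 + 3270)*(-1/435) = (98843/30)*(-1/435) = -98843/13050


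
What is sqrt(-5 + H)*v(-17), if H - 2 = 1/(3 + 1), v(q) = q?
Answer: -17*I*sqrt(11)/2 ≈ -28.191*I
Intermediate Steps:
H = 9/4 (H = 2 + 1/(3 + 1) = 2 + 1/4 = 9/4 ≈ 2.2500)
sqrt(-5 + H)*v(-17) = sqrt(-5 + 9/4)*(-17) = sqrt(-11/4)*(-17) = (I*sqrt(11)/2)*(-17) = -17*I*sqrt(11)/2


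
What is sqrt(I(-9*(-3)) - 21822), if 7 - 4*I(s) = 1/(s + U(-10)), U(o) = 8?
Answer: I*sqrt(26729815)/35 ≈ 147.72*I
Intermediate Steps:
I(s) = 7/4 - 1/(4*(8 + s)) (I(s) = 7/4 - 1/(4*(s + 8)) = 7/4 - 1/(4*(8 + s)))
sqrt(I(-9*(-3)) - 21822) = sqrt((55 + 7*(-9*(-3)))/(4*(8 - 9*(-3))) - 21822) = sqrt((55 + 7*27)/(4*(8 + 27)) - 21822) = sqrt((1/4)*(55 + 189)/35 - 21822) = sqrt((1/4)*(1/35)*244 - 21822) = sqrt(61/35 - 21822) = sqrt(-763709/35) = I*sqrt(26729815)/35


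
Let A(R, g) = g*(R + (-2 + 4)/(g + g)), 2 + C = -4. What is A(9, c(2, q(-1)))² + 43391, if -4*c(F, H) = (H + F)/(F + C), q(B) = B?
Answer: 11108721/256 ≈ 43393.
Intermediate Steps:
C = -6 (C = -2 - 4 = -6)
c(F, H) = -(F + H)/(4*(-6 + F)) (c(F, H) = -(H + F)/(4*(F - 6)) = -(F + H)/(4*(-6 + F)))
A(R, g) = g*(R + 1/g) (A(R, g) = g*(R + 2/((2*g))) = g*(R + 2*(1/(2*g))) = g*(R + 1/g))
A(9, c(2, q(-1)))² + 43391 = (1 + 9*((-1*2 - 1*(-1))/(4*(-6 + 2))))² + 43391 = (1 + 9*((¼)*(-2 + 1)/(-4)))² + 43391 = (1 + 9*((¼)*(-¼)*(-1)))² + 43391 = (1 + 9*(1/16))² + 43391 = (1 + 9/16)² + 43391 = (25/16)² + 43391 = 625/256 + 43391 = 11108721/256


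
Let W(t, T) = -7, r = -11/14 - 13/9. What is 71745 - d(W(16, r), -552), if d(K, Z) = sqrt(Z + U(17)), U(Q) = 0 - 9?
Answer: 71745 - I*sqrt(561) ≈ 71745.0 - 23.685*I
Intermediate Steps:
r = -281/126 (r = -11*1/14 - 13*1/9 = -11/14 - 13/9 = -281/126 ≈ -2.2302)
U(Q) = -9
d(K, Z) = sqrt(-9 + Z) (d(K, Z) = sqrt(Z - 9) = sqrt(-9 + Z))
71745 - d(W(16, r), -552) = 71745 - sqrt(-9 - 552) = 71745 - sqrt(-561) = 71745 - I*sqrt(561)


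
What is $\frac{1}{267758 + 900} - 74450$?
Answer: $- \frac{20001588099}{268658} \approx -74450.0$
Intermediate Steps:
$\frac{1}{267758 + 900} - 74450 = \frac{1}{268658} - 74450 = - \frac{20001588099}{268658}$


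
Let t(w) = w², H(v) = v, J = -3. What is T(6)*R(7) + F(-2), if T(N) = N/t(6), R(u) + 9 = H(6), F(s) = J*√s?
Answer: -½ - 3*I*√2 ≈ -0.5 - 4.2426*I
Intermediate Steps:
F(s) = -3*√s
R(u) = -3 (R(u) = -9 + 6 = -3)
T(N) = N/36 (T(N) = N/(6²) = N/36)
T(6)*R(7) + F(-2) = ((1/36)*6)*(-3) - 3*I*√2 = (⅙)*(-3) - 3*I*√2 = -½ - 3*I*√2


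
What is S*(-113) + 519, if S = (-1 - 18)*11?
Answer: 24136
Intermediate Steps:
S = -209 (S = -19*11 = -209)
S*(-113) + 519 = -209*(-113) + 519 = 23617 + 519 = 24136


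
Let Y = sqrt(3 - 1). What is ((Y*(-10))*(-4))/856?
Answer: 5*sqrt(2)/107 ≈ 0.066085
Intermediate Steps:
Y = sqrt(2) ≈ 1.4142
((Y*(-10))*(-4))/856 = ((sqrt(2)*(-10))*(-4))/856 = (-10*sqrt(2)*(-4))*(1/856) = (40*sqrt(2))*(1/856) = 5*sqrt(2)/107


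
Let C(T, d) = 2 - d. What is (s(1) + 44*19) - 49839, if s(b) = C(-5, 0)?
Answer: -49001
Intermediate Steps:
s(b) = 2 (s(b) = 2 - 1*0 = 2 + 0 = 2)
(s(1) + 44*19) - 49839 = (2 + 44*19) - 49839 = (2 + 836) - 49839 = 838 - 49839 = -49001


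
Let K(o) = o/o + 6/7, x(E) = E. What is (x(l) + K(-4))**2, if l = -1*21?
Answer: 17956/49 ≈ 366.45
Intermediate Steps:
l = -21
K(o) = 13/7 (K(o) = 1 + 6*(1/7) = 1 + 6/7 = 13/7)
(x(l) + K(-4))**2 = (-21 + 13/7)**2 = (-134/7)**2 = 17956/49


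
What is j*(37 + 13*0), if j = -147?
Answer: -5439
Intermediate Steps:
j*(37 + 13*0) = -147*(37 + 13*0) = -147*(37 + 0) = -147*37 = -5439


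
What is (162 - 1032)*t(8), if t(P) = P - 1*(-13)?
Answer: -18270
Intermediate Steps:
t(P) = 13 + P (t(P) = P + 13 = 13 + P)
(162 - 1032)*t(8) = (162 - 1032)*(13 + 8) = -870*21 = -18270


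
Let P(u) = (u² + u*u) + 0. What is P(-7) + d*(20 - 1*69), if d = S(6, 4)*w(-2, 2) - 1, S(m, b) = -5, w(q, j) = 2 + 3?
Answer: 1372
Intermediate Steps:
w(q, j) = 5
d = -26 (d = -5*5 - 1 = -25 - 1 = -26)
P(u) = 2*u² (P(u) = (u² + u²) + 0 = 2*u² + 0 = 2*u²)
P(-7) + d*(20 - 1*69) = 2*(-7)² - 26*(20 - 1*69) = 2*49 - 26*(20 - 69) = 98 - 26*(-49) = 98 + 1274 = 1372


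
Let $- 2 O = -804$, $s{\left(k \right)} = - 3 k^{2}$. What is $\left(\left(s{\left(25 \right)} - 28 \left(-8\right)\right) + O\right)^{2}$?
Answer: $1560001$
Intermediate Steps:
$O = 402$ ($O = \left(- \frac{1}{2}\right) \left(-804\right) = 402$)
$\left(\left(s{\left(25 \right)} - 28 \left(-8\right)\right) + O\right)^{2} = \left(\left(- 3 \cdot 25^{2} - 28 \left(-8\right)\right) + 402\right)^{2} = \left(\left(\left(-3\right) 625 - -224\right) + 402\right)^{2} = \left(\left(-1875 + 224\right) + 402\right)^{2} = \left(-1651 + 402\right)^{2} = \left(-1249\right)^{2} = 1560001$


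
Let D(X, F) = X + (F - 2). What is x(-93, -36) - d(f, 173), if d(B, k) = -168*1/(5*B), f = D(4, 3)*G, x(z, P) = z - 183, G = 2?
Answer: -6816/25 ≈ -272.64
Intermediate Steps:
D(X, F) = -2 + F + X (D(X, F) = X + (-2 + F) = -2 + F + X)
x(z, P) = -183 + z
f = 10 (f = (-2 + 3 + 4)*2 = 5*2 = 10)
d(B, k) = -168/(5*B) (d(B, k) = -168*1/(5*B) = -168/(5*B))
x(-93, -36) - d(f, 173) = (-183 - 93) - (-168)/(5*10) = -276 - (-168)/(5*10) = -276 - 1*(-84/25) = -276 + 84/25 = -6816/25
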